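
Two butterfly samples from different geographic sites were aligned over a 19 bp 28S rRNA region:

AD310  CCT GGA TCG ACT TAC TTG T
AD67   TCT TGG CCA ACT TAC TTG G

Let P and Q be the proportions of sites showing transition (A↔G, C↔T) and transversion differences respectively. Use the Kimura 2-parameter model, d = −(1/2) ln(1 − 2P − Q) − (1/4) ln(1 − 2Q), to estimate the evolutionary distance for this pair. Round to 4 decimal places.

0.4327

The sequences differ at positions 1 (C/T, transition), 4 (G/T, transversion), 6 (A/G, transition), 7 (T/C, transition), 9 (G/A, transition), 19 (T/G, transversion).
Of the 6 differences, 4 transitions and 2 transversions over 19 sites: P = 4/19 = 0.210526, Q = 2/19 = 0.105263.
d = −0.5·ln(0.473685) − 0.25·ln(0.789474) = −0.5·(-0.747213) − 0.25·(-0.236388) = 0.4327.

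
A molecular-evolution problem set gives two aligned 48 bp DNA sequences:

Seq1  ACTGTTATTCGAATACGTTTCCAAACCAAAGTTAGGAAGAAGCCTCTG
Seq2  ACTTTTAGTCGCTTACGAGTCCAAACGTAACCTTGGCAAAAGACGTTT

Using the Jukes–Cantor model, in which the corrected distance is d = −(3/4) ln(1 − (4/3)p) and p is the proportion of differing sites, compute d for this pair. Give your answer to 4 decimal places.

Differing sites — 4:G/T; 8:T/G; 12:A/C; 13:A/T; 18:T/A; 19:T/G; 27:C/G; 28:A/T; 31:G/C; 32:T/C; 34:A/T; 37:A/C; 39:G/A; 43:C/A; 45:T/G; 46:C/T; 48:G/T.
p = 17/48 = 0.354167.
d = −0.75 · ln(1 − (4/3)·0.354167) = −0.75 · ln(0.527777) = −0.75 · (-0.639081) = 0.4793.

0.4793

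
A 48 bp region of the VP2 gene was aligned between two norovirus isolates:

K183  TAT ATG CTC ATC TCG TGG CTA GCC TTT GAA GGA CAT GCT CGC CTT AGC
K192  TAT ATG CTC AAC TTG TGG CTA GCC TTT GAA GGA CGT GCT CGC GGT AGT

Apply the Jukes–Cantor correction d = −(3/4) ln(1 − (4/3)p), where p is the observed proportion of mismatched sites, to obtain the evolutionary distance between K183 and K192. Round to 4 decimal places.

Differing sites — 11:T/A; 14:C/T; 35:A/G; 43:C/G; 44:T/G; 48:C/T.
p = 6/48 = 0.125000.
d = −0.75 · ln(1 − (4/3)·0.125000) = −0.75 · ln(0.833333) = −0.75 · (-0.182322) = 0.1367.

0.1367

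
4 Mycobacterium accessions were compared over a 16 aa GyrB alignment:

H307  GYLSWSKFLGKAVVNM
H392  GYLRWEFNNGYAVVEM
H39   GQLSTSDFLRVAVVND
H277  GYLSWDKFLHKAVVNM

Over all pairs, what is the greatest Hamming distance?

11

Pairwise Hamming distances:
  H307 vs H392: 7
  H307 vs H39: 6
  H307 vs H277: 2
  H392 vs H39: 11
  H392 vs H277: 8
  H39 vs H277: 7
The largest is 11, between H392 and H39.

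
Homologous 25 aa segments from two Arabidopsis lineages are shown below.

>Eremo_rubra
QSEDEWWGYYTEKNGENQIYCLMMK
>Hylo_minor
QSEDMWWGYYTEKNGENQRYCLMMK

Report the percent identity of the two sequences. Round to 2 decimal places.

The sequences differ at positions 5 (E/M), 19 (I/R).
23 of the 25 sites match, so the percent identity is 23/25 × 100 = 92.00%.

92.00%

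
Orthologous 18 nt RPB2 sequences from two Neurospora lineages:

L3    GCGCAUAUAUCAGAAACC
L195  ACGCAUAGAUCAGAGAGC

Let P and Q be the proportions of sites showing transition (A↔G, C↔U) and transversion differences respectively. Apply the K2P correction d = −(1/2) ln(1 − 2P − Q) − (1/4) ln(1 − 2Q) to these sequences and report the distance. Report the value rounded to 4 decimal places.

0.2656

The sequences differ at positions 1 (G/A, transition), 8 (U/G, transversion), 15 (A/G, transition), 17 (C/G, transversion).
Of the 4 differences, 2 transitions and 2 transversions over 18 sites: P = 2/18 = 0.111111, Q = 2/18 = 0.111111.
d = −0.5·ln(0.666667) − 0.25·ln(0.777778) = −0.5·(-0.405465) − 0.25·(-0.251314) = 0.2656.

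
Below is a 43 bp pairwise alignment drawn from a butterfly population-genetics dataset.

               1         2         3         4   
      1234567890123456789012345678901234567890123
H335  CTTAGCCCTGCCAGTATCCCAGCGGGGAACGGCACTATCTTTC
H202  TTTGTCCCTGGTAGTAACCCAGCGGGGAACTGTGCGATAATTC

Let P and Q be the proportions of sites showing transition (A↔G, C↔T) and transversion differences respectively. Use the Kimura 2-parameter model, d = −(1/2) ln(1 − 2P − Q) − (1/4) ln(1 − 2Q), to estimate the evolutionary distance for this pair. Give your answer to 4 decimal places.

Differing sites — 1:C/T (Ti); 4:A/G (Ti); 5:G/T (Tv); 11:C/G (Tv); 12:C/T (Ti); 17:T/A (Tv); 31:G/T (Tv); 33:C/T (Ti); 34:A/G (Ti); 36:T/G (Tv); 39:C/A (Tv); 40:T/A (Tv).
Of the 12 differences, 5 transitions and 7 transversions over 43 sites: P = 5/43 = 0.116279, Q = 7/43 = 0.162791.
d = −0.5·ln(0.604651) − 0.25·ln(0.674418) = −0.5·(-0.503104) − 0.25·(-0.393905) = 0.3500.

0.3500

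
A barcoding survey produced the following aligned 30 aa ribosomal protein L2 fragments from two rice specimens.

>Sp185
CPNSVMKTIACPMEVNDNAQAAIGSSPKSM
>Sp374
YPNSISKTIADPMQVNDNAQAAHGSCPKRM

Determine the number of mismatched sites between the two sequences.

8

Differing sites — 1:C/Y; 5:V/I; 6:M/S; 11:C/D; 14:E/Q; 23:I/H; 26:S/C; 29:S/R.
That gives 8 mismatches out of 30 aligned sites, so the Hamming distance is 8.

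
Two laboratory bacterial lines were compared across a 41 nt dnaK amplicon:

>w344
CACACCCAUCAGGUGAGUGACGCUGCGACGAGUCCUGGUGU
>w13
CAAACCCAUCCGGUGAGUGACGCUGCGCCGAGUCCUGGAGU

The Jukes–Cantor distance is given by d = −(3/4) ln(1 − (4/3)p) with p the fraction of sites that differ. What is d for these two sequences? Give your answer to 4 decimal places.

0.1045

Mismatches occur at site 3 (C↔A), site 11 (A↔C), site 28 (A↔C), site 39 (U↔A).
p = 4/41 = 0.097561.
d = −0.75 · ln(1 − (4/3)·0.097561) = −0.75 · ln(0.869919) = −0.75 · (-0.139355) = 0.1045.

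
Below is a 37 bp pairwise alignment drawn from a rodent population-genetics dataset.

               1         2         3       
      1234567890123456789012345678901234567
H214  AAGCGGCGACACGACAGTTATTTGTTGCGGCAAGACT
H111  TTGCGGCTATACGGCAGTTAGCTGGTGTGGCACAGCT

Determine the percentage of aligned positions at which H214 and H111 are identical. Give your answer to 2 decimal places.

The sequences differ at positions 1 (A/T), 2 (A/T), 8 (G/T), 10 (C/T), 14 (A/G), 21 (T/G), 22 (T/C), 25 (T/G), 28 (C/T), 33 (A/C), 34 (G/A), 35 (A/G).
25 of the 37 sites match, so the percent identity is 25/37 × 100 = 67.57%.

67.57%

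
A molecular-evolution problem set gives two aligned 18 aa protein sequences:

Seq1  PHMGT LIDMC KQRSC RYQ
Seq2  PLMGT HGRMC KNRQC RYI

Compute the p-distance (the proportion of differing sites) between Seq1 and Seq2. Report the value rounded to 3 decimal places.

0.389

Differing sites — 2:H/L; 6:L/H; 7:I/G; 8:D/R; 12:Q/N; 14:S/Q; 18:Q/I.
There are 7 differences over 18 sites, so p = 7/18 = 0.389.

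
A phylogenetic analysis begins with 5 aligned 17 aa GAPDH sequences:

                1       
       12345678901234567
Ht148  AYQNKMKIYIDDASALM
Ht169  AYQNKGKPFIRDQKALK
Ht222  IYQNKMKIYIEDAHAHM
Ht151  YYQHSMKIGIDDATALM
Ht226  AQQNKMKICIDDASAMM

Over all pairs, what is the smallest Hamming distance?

Pairwise Hamming distances:
  Ht148 vs Ht169: 7
  Ht148 vs Ht222: 4
  Ht148 vs Ht151: 5
  Ht148 vs Ht226: 3
  Ht169 vs Ht222: 9
  Ht169 vs Ht151: 10
  Ht169 vs Ht226: 9
  Ht222 vs Ht151: 7
  Ht222 vs Ht226: 6
  Ht151 vs Ht226: 7
The smallest is 3, between Ht148 and Ht226.

3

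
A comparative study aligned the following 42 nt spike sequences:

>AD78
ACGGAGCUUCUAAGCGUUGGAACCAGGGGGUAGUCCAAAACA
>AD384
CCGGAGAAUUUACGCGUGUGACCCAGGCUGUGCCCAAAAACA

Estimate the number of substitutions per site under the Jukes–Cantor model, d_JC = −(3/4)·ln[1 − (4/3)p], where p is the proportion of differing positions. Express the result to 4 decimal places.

The sequences differ at positions 1 (A/C), 7 (C/A), 8 (U/A), 10 (C/U), 13 (A/C), 18 (U/G), 19 (G/U), 22 (A/C), 28 (G/C), 29 (G/U), 32 (A/G), 33 (G/C), 34 (U/C), 36 (C/A).
p = 14/42 = 0.333333.
d = −0.75 · ln(1 − (4/3)·0.333333) = −0.75 · ln(0.555556) = −0.75 · (-0.587786) = 0.4408.

0.4408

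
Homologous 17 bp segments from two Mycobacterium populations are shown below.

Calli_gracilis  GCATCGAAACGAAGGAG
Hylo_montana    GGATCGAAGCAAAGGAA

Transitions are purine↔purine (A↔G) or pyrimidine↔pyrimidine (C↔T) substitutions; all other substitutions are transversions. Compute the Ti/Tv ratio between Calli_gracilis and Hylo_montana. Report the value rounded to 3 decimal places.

3.000

The sequences differ at positions 2 (C/G, transversion), 9 (A/G, transition), 11 (G/A, transition), 17 (G/A, transition).
Of the 4 differences, 3 transitions and 1 transversion, so Ti/Tv = 3/1 = 3.000.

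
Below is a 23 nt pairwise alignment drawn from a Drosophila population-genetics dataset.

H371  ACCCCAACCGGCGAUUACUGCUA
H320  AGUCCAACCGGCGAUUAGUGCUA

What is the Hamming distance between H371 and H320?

Differing sites — 2:C/G; 3:C/U; 18:C/G.
That gives 3 mismatches out of 23 aligned sites, so the Hamming distance is 3.

3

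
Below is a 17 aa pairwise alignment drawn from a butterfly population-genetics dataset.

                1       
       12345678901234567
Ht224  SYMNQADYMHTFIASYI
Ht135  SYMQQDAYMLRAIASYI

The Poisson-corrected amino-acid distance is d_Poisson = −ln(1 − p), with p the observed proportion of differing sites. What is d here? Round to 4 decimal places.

Differing sites — 4:N/Q; 6:A/D; 7:D/A; 10:H/L; 11:T/R; 12:F/A.
p = 6/17 = 0.352941.
d = −ln(1 − 0.352941) = −ln(0.647059) = 0.4353.

0.4353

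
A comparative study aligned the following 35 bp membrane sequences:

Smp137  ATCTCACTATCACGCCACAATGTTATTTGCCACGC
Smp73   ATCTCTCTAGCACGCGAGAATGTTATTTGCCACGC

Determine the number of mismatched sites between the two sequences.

4

Differing sites — 6:A/T; 10:T/G; 16:C/G; 18:C/G.
That gives 4 mismatches out of 35 aligned sites, so the Hamming distance is 4.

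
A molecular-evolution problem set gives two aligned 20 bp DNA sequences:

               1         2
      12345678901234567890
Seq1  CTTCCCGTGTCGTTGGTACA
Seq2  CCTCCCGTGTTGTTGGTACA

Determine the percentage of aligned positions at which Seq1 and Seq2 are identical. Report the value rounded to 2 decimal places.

Mismatches occur at site 2 (T/C), site 11 (C/T).
18 of the 20 sites match, so the percent identity is 18/20 × 100 = 90.00%.

90.00%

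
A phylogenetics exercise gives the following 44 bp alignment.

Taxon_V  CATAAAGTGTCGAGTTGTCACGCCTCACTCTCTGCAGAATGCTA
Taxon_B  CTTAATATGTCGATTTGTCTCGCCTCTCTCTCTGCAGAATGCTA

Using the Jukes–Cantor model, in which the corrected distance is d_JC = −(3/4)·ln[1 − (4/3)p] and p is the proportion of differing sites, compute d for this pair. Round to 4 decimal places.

0.1505

The sequences differ at positions 2 (A/T), 6 (A/T), 7 (G/A), 14 (G/T), 20 (A/T), 27 (A/T).
p = 6/44 = 0.136364.
d = −0.75 · ln(1 − (4/3)·0.136364) = −0.75 · ln(0.818181) = −0.75 · (-0.200672) = 0.1505.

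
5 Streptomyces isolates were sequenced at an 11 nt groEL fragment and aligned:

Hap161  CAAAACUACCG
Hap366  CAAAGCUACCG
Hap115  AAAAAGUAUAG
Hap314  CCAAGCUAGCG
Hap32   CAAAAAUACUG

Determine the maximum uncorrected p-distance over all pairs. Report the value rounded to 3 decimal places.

0.545

Pairwise Hamming distances:
  Hap161 vs Hap366: 1
  Hap161 vs Hap115: 4
  Hap161 vs Hap314: 3
  Hap161 vs Hap32: 2
  Hap366 vs Hap115: 5
  Hap366 vs Hap314: 2
  Hap366 vs Hap32: 3
  Hap115 vs Hap314: 6
  Hap115 vs Hap32: 4
  Hap314 vs Hap32: 5
The largest is 6 mismatches, between Hap115 and Hap314; p = 6/11 = 0.545.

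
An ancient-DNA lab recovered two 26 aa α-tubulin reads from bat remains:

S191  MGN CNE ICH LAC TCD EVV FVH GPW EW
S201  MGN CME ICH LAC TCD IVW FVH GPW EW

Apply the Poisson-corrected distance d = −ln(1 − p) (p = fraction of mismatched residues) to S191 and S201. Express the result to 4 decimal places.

The sequences differ at positions 5 (N/M), 16 (E/I), 18 (V/W).
p = 3/26 = 0.115385.
d = −ln(1 − 0.115385) = −ln(0.884615) = 0.1226.

0.1226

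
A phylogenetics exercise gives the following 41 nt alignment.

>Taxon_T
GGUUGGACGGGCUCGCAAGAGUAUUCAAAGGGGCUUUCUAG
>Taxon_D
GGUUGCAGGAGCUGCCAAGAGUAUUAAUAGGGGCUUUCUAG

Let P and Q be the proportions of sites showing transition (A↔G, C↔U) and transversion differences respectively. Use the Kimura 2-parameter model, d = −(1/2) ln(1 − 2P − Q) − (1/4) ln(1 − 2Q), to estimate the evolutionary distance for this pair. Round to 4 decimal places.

0.1951

The sequences differ at positions 6 (G/C, transversion), 8 (C/G, transversion), 10 (G/A, transition), 14 (C/G, transversion), 15 (G/C, transversion), 26 (C/A, transversion), 28 (A/U, transversion).
Of the 7 differences, 1 transition and 6 transversions over 41 sites: P = 1/41 = 0.024390, Q = 6/41 = 0.146341.
d = −0.5·ln(0.804879) − 0.25·ln(0.707318) = −0.5·(-0.217063) − 0.25·(-0.346275) = 0.1951.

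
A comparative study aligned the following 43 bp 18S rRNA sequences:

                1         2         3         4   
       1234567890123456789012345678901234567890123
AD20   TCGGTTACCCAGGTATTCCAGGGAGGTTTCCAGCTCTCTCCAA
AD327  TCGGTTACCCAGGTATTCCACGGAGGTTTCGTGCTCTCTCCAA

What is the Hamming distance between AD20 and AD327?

The sequences differ at positions 21 (G/C), 31 (C/G), 32 (A/T).
That gives 3 mismatches out of 43 aligned sites, so the Hamming distance is 3.

3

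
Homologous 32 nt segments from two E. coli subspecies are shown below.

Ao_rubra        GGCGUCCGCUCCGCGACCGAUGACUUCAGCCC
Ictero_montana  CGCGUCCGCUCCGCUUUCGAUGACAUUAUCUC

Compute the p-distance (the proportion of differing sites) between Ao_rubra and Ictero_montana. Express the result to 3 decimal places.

0.250

The sequences differ at positions 1 (G/C), 15 (G/U), 16 (A/U), 17 (C/U), 25 (U/A), 27 (C/U), 29 (G/U), 31 (C/U).
There are 8 differences over 32 sites, so p = 8/32 = 0.250.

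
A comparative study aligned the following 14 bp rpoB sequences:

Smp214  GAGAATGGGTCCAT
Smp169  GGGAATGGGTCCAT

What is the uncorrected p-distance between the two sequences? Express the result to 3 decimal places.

0.071

Differing sites — 2:A/G.
There are 1 differences over 14 sites, so p = 1/14 = 0.071.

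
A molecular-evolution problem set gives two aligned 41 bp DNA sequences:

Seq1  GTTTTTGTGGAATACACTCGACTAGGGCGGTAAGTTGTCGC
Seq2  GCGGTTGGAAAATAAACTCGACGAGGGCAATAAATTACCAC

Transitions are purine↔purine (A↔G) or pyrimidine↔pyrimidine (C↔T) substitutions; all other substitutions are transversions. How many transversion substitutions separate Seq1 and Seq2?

5

Mismatches occur at site 2 (T↔C, transition), site 3 (T↔G, transversion), site 4 (T↔G, transversion), site 8 (T↔G, transversion), site 9 (G↔A, transition), site 10 (G↔A, transition), site 15 (C↔A, transversion), site 23 (T↔G, transversion), site 29 (G↔A, transition), site 30 (G↔A, transition), site 34 (G↔A, transition), site 37 (G↔A, transition), site 38 (T↔C, transition), site 40 (G↔A, transition).
Of the 14 differences, 9 transitions and 5 transversions, so the answer is 5.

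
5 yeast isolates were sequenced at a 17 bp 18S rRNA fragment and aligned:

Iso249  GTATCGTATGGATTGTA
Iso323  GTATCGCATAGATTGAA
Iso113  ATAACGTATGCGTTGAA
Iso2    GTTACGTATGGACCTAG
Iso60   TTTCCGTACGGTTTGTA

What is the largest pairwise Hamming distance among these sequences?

Pairwise Hamming distances:
  Iso249 vs Iso323: 3
  Iso249 vs Iso113: 5
  Iso249 vs Iso2: 7
  Iso249 vs Iso60: 5
  Iso323 vs Iso113: 6
  Iso323 vs Iso2: 8
  Iso323 vs Iso60: 8
  Iso113 vs Iso2: 8
  Iso113 vs Iso60: 7
  Iso2 vs Iso60: 9
The largest is 9, between Iso2 and Iso60.

9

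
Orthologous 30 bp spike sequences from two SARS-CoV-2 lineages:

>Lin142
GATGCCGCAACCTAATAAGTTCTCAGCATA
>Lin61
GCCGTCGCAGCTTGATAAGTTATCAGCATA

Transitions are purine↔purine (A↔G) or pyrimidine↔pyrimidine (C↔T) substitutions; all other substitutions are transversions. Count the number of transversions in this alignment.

The sequences differ at positions 2 (A/C, transversion), 3 (T/C, transition), 5 (C/T, transition), 10 (A/G, transition), 12 (C/T, transition), 14 (A/G, transition), 22 (C/A, transversion).
Of the 7 differences, 5 transitions and 2 transversions, so the answer is 2.

2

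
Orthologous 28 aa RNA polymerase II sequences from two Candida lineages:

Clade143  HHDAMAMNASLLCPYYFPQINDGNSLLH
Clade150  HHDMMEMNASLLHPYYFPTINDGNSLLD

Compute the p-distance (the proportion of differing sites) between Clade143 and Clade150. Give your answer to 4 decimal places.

The sequences differ at positions 4 (A/M), 6 (A/E), 13 (C/H), 19 (Q/T), 28 (H/D).
There are 5 differences over 28 sites, so p = 5/28 = 0.1786.

0.1786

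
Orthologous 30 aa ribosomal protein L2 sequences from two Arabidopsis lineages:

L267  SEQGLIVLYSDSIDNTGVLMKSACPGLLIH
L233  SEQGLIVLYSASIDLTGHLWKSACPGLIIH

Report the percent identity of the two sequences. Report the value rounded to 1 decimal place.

Differing sites — 11:D/A; 15:N/L; 18:V/H; 20:M/W; 28:L/I.
25 of the 30 sites match, so the percent identity is 25/30 × 100 = 83.3%.

83.3%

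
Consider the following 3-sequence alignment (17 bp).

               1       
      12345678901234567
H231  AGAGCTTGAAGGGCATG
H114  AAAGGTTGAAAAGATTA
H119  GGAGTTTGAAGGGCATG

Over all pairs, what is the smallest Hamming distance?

2

Pairwise Hamming distances:
  H231 vs H114: 7
  H231 vs H119: 2
  H114 vs H119: 8
The smallest is 2, between H231 and H119.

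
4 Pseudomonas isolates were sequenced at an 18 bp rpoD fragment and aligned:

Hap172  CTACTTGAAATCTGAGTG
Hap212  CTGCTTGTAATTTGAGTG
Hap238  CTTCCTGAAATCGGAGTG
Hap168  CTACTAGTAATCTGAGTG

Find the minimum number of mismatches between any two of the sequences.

2

Pairwise Hamming distances:
  Hap172 vs Hap212: 3
  Hap172 vs Hap238: 3
  Hap172 vs Hap168: 2
  Hap212 vs Hap238: 5
  Hap212 vs Hap168: 3
  Hap238 vs Hap168: 5
The smallest is 2, between Hap172 and Hap168.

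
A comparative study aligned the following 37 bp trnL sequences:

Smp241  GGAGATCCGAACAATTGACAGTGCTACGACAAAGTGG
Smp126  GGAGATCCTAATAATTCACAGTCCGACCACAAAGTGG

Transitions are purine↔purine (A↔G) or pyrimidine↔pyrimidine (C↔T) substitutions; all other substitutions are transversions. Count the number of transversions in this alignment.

5

Mismatches occur at site 9 (G↔T, transversion), site 12 (C↔T, transition), site 17 (G↔C, transversion), site 23 (G↔C, transversion), site 25 (T↔G, transversion), site 28 (G↔C, transversion).
Of the 6 differences, 1 transition and 5 transversions, so the answer is 5.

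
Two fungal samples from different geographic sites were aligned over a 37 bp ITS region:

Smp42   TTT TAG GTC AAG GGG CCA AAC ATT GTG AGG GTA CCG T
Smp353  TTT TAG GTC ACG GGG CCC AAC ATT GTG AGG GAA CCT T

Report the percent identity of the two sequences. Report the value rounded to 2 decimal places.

89.19%

The sequences differ at positions 11 (A/C), 18 (A/C), 32 (T/A), 36 (G/T).
33 of the 37 sites match, so the percent identity is 33/37 × 100 = 89.19%.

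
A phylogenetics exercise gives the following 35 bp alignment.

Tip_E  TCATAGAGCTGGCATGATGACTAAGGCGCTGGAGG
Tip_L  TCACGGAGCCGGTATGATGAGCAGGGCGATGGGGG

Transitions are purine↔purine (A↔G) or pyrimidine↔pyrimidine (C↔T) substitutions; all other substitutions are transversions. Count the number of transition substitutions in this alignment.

7

The sequences differ at positions 4 (T/C, transition), 5 (A/G, transition), 10 (T/C, transition), 13 (C/T, transition), 21 (C/G, transversion), 22 (T/C, transition), 24 (A/G, transition), 29 (C/A, transversion), 33 (A/G, transition).
Of the 9 differences, 7 transitions and 2 transversions, so the answer is 7.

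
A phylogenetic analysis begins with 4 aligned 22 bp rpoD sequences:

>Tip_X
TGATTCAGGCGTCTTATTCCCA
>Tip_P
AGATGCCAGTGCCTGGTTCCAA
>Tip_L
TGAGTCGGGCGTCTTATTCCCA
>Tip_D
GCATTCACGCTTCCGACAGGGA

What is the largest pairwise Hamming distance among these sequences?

15

Pairwise Hamming distances:
  Tip_X vs Tip_P: 9
  Tip_X vs Tip_L: 2
  Tip_X vs Tip_D: 11
  Tip_P vs Tip_L: 10
  Tip_P vs Tip_D: 15
  Tip_L vs Tip_D: 13
The largest is 15, between Tip_P and Tip_D.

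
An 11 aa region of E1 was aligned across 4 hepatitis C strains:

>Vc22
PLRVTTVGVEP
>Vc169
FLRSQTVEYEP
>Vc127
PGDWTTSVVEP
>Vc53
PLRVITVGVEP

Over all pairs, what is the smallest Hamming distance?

1

Pairwise Hamming distances:
  Vc22 vs Vc169: 5
  Vc22 vs Vc127: 5
  Vc22 vs Vc53: 1
  Vc169 vs Vc127: 8
  Vc169 vs Vc53: 5
  Vc127 vs Vc53: 6
The smallest is 1, between Vc22 and Vc53.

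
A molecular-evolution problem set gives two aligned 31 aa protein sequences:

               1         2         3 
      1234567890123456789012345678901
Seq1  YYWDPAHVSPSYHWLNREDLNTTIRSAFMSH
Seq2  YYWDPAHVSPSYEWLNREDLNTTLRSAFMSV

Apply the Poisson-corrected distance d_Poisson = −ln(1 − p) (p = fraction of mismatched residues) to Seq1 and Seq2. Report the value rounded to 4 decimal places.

0.1018

Mismatches occur at site 13 (H→E), site 24 (I→L), site 31 (H→V).
p = 3/31 = 0.096774.
d = −ln(1 − 0.096774) = −ln(0.903226) = 0.1018.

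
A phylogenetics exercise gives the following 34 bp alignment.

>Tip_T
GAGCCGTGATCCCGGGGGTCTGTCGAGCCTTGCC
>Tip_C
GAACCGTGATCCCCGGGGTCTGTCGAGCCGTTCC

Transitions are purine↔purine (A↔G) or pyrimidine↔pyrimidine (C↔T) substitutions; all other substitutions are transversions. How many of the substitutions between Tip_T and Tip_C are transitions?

Mismatches occur at site 3 (G↔A, transition), site 14 (G↔C, transversion), site 30 (T↔G, transversion), site 32 (G↔T, transversion).
Of the 4 differences, 1 transition and 3 transversions, so the answer is 1.

1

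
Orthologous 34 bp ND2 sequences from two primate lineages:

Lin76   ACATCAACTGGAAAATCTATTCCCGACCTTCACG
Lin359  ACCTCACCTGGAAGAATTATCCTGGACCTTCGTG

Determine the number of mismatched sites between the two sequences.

Differing sites — 3:A/C; 7:A/C; 14:A/G; 16:T/A; 17:C/T; 21:T/C; 23:C/T; 24:C/G; 32:A/G; 33:C/T.
That gives 10 mismatches out of 34 aligned sites, so the Hamming distance is 10.

10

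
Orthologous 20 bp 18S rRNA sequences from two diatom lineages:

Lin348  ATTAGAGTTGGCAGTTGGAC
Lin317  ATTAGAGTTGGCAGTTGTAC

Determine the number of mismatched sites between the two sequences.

The sequences differ at position 18 (G/T).
That gives 1 mismatch out of 20 aligned sites, so the Hamming distance is 1.

1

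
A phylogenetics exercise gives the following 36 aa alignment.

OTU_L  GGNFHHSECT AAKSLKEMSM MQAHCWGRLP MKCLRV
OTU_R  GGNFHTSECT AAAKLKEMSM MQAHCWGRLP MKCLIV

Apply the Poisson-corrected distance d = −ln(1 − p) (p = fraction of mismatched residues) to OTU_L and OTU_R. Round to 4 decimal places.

The sequences differ at positions 6 (H/T), 13 (K/A), 14 (S/K), 35 (R/I).
p = 4/36 = 0.111111.
d = −ln(1 − 0.111111) = −ln(0.888889) = 0.1178.

0.1178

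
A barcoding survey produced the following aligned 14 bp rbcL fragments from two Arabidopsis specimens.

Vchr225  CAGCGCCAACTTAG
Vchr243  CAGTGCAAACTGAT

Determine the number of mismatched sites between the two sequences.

4

Differing sites — 4:C/T; 7:C/A; 12:T/G; 14:G/T.
That gives 4 mismatches out of 14 aligned sites, so the Hamming distance is 4.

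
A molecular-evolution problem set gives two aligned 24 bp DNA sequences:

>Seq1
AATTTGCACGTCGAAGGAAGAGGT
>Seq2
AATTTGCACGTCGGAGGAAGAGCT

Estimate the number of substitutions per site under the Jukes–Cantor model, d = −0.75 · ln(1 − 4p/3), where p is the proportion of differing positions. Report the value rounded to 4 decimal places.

Mismatches occur at site 14 (A→G), site 23 (G→C).
p = 2/24 = 0.083333.
d = −0.75 · ln(1 − (4/3)·0.083333) = −0.75 · ln(0.888889) = −0.75 · (-0.117783) = 0.0883.

0.0883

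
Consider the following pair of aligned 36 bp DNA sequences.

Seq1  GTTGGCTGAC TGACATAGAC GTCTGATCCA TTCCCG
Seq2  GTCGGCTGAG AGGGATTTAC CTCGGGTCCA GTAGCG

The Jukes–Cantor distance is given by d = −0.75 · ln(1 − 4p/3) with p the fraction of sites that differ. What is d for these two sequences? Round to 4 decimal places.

0.4926

Mismatches occur at site 3 (T→C), site 10 (C→G), site 11 (T→A), site 13 (A→G), site 14 (C→G), site 17 (A→T), site 18 (G→T), site 21 (G→C), site 24 (T→G), site 26 (A→G), site 31 (T→G), site 33 (C→A), site 34 (C→G).
p = 13/36 = 0.361111.
d = −0.75 · ln(1 − (4/3)·0.361111) = −0.75 · ln(0.518519) = −0.75 · (-0.656779) = 0.4926.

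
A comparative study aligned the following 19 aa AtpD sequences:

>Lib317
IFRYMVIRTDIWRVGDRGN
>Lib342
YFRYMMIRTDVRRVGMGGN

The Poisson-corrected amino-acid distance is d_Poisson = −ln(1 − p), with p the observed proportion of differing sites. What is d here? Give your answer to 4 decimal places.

Differing sites — 1:I/Y; 6:V/M; 11:I/V; 12:W/R; 16:D/M; 17:R/G.
p = 6/19 = 0.315789.
d = −ln(1 − 0.315789) = −ln(0.684211) = 0.3795.

0.3795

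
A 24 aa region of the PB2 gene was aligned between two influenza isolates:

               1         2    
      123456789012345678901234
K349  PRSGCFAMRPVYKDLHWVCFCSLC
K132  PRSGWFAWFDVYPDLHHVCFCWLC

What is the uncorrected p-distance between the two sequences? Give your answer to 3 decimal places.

0.292

The sequences differ at positions 5 (C/W), 8 (M/W), 9 (R/F), 10 (P/D), 13 (K/P), 17 (W/H), 22 (S/W).
There are 7 differences over 24 sites, so p = 7/24 = 0.292.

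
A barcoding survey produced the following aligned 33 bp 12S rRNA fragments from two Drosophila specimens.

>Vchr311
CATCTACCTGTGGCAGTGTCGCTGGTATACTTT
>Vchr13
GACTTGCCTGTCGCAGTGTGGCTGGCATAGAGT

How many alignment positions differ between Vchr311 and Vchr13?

10

Differing sites — 1:C/G; 3:T/C; 4:C/T; 6:A/G; 12:G/C; 20:C/G; 26:T/C; 30:C/G; 31:T/A; 32:T/G.
That gives 10 mismatches out of 33 aligned sites, so the Hamming distance is 10.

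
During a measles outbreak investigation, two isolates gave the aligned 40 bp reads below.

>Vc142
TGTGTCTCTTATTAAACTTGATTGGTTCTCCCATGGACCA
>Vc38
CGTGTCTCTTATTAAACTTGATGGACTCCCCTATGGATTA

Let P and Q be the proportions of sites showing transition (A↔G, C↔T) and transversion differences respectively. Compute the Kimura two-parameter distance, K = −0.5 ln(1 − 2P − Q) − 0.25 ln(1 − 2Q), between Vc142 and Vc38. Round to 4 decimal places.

0.2478

The sequences differ at positions 1 (T/C, transition), 23 (T/G, transversion), 25 (G/A, transition), 26 (T/C, transition), 29 (T/C, transition), 32 (C/T, transition), 38 (C/T, transition), 39 (C/T, transition).
Of the 8 differences, 7 transitions and 1 transversion over 40 sites: P = 7/40 = 0.175000, Q = 1/40 = 0.025000.
d = −0.5·ln(0.625000) − 0.25·ln(0.950000) = −0.5·(-0.470004) − 0.25·(-0.051293) = 0.2478.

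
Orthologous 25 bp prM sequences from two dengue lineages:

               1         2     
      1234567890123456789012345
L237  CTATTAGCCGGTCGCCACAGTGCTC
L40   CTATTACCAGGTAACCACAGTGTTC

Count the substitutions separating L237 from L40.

5

The sequences differ at positions 7 (G/C), 9 (C/A), 13 (C/A), 14 (G/A), 23 (C/T).
That gives 5 mismatches out of 25 aligned sites, so the Hamming distance is 5.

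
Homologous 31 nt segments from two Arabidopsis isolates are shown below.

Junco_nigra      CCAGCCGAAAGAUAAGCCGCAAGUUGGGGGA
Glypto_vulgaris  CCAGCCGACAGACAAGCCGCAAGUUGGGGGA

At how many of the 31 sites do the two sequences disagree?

The sequences differ at positions 9 (A/C), 13 (U/C).
That gives 2 mismatches out of 31 aligned sites, so the Hamming distance is 2.

2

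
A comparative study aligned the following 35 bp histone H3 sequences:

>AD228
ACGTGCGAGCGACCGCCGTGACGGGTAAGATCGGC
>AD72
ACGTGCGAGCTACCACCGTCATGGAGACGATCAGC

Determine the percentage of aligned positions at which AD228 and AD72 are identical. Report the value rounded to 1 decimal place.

77.1%

The sequences differ at positions 11 (G/T), 15 (G/A), 20 (G/C), 22 (C/T), 25 (G/A), 26 (T/G), 28 (A/C), 33 (G/A).
27 of the 35 sites match, so the percent identity is 27/35 × 100 = 77.1%.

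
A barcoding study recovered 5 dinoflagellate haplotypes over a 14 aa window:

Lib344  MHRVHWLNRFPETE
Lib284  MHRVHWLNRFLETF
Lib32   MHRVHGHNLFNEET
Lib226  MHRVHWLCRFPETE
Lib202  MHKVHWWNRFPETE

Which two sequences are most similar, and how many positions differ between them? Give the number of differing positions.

Pairwise Hamming distances:
  Lib344 vs Lib284: 2
  Lib344 vs Lib32: 6
  Lib344 vs Lib226: 1
  Lib344 vs Lib202: 2
  Lib284 vs Lib32: 6
  Lib284 vs Lib226: 3
  Lib284 vs Lib202: 4
  Lib32 vs Lib226: 7
  Lib32 vs Lib202: 7
  Lib226 vs Lib202: 3
The smallest is 1, between Lib344 and Lib226.

1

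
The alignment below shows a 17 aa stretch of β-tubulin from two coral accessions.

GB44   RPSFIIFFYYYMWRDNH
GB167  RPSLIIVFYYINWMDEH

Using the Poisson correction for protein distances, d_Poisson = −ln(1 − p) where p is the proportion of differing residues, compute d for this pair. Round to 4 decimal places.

The sequences differ at positions 4 (F/L), 7 (F/V), 11 (Y/I), 12 (M/N), 14 (R/M), 16 (N/E).
p = 6/17 = 0.352941.
d = −ln(1 − 0.352941) = −ln(0.647059) = 0.4353.

0.4353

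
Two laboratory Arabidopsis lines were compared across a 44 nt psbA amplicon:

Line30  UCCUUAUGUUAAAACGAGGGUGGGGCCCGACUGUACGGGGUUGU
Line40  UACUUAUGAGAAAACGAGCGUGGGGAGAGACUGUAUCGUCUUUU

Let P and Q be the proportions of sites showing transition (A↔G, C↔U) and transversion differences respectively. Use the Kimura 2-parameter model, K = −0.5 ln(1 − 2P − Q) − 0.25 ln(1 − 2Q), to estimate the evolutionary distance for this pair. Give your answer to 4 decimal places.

Differing sites — 2:C/A (Tv); 9:U/A (Tv); 10:U/G (Tv); 19:G/C (Tv); 26:C/A (Tv); 27:C/G (Tv); 28:C/A (Tv); 36:C/U (Ti); 37:G/C (Tv); 39:G/U (Tv); 40:G/C (Tv); 43:G/U (Tv).
Of the 12 differences, 1 transition and 11 transversions over 44 sites: P = 1/44 = 0.022727, Q = 11/44 = 0.250000.
d = −0.5·ln(0.704546) − 0.25·ln(0.500000) = −0.5·(-0.350202) − 0.25·(-0.693147) = 0.3484.

0.3484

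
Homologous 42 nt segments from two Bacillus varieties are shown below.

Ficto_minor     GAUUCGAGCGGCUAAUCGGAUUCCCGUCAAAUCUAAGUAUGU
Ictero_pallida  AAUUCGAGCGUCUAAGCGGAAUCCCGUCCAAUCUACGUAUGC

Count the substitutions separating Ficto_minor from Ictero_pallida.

7

Differing sites — 1:G/A; 11:G/U; 16:U/G; 21:U/A; 29:A/C; 36:A/C; 42:U/C.
That gives 7 mismatches out of 42 aligned sites, so the Hamming distance is 7.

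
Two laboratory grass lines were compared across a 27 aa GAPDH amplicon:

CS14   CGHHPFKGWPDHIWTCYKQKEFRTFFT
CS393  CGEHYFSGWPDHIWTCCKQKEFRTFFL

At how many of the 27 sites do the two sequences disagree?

The sequences differ at positions 3 (H/E), 5 (P/Y), 7 (K/S), 17 (Y/C), 27 (T/L).
That gives 5 mismatches out of 27 aligned sites, so the Hamming distance is 5.

5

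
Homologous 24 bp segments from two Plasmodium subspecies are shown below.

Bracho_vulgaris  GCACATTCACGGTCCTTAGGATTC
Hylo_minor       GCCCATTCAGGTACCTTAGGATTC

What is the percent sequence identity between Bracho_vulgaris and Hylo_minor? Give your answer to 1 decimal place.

The sequences differ at positions 3 (A/C), 10 (C/G), 12 (G/T), 13 (T/A).
20 of the 24 sites match, so the percent identity is 20/24 × 100 = 83.3%.

83.3%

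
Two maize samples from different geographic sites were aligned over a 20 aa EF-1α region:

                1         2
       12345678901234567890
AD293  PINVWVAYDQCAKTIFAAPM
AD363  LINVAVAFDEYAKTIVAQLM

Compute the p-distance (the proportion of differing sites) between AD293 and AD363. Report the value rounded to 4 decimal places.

0.4000

Mismatches occur at site 1 (P↔L), site 5 (W↔A), site 8 (Y↔F), site 10 (Q↔E), site 11 (C↔Y), site 16 (F↔V), site 18 (A↔Q), site 19 (P↔L).
There are 8 differences over 20 sites, so p = 8/20 = 0.4000.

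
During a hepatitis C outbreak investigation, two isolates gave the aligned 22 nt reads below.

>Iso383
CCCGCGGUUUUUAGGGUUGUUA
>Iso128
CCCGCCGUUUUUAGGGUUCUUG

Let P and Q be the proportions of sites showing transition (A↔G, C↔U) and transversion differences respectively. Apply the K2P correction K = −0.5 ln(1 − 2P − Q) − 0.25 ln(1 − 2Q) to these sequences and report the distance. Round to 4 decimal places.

0.1505

Mismatches occur at site 6 (G↔C, transversion), site 19 (G↔C, transversion), site 22 (A↔G, transition).
Of the 3 differences, 1 transition and 2 transversions over 22 sites: P = 1/22 = 0.045455, Q = 2/22 = 0.090909.
d = −0.5·ln(0.818181) − 0.25·ln(0.818182) = −0.5·(-0.200672) − 0.25·(-0.200670) = 0.1505.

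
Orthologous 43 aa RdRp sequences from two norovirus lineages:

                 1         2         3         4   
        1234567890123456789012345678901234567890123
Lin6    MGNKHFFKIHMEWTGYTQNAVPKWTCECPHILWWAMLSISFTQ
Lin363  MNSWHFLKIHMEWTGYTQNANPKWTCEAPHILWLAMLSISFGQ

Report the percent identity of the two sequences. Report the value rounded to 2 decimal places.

81.40%

Differing sites — 2:G/N; 3:N/S; 4:K/W; 7:F/L; 21:V/N; 28:C/A; 34:W/L; 42:T/G.
35 of the 43 sites match, so the percent identity is 35/43 × 100 = 81.40%.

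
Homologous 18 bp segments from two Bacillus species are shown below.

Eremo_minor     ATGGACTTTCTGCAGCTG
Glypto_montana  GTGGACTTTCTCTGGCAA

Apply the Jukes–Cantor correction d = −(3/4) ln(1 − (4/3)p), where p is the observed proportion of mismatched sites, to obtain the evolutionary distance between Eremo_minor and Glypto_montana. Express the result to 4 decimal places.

The sequences differ at positions 1 (A/G), 12 (G/C), 13 (C/T), 14 (A/G), 17 (T/A), 18 (G/A).
p = 6/18 = 0.333333.
d = −0.75 · ln(1 − (4/3)·0.333333) = −0.75 · ln(0.555556) = −0.75 · (-0.587786) = 0.4408.

0.4408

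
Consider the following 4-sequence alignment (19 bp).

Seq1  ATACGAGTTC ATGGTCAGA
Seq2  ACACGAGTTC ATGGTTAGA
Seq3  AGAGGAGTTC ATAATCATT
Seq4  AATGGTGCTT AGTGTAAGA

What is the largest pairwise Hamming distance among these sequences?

11

Pairwise Hamming distances:
  Seq1 vs Seq2: 2
  Seq1 vs Seq3: 6
  Seq1 vs Seq4: 9
  Seq2 vs Seq3: 7
  Seq2 vs Seq4: 9
  Seq3 vs Seq4: 11
The largest is 11, between Seq3 and Seq4.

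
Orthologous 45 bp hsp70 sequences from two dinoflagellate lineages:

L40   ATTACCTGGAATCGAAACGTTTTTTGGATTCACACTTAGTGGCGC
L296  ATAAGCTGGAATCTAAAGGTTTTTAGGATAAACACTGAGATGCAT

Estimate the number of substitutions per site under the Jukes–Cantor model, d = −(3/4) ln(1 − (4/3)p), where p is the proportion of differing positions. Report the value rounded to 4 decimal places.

The sequences differ at positions 3 (T/A), 5 (C/G), 14 (G/T), 18 (C/G), 25 (T/A), 30 (T/A), 31 (C/A), 37 (T/G), 40 (T/A), 41 (G/T), 44 (G/A), 45 (C/T).
p = 12/45 = 0.266667.
d = −0.75 · ln(1 − (4/3)·0.266667) = −0.75 · ln(0.644444) = −0.75 · (-0.439367) = 0.3295.

0.3295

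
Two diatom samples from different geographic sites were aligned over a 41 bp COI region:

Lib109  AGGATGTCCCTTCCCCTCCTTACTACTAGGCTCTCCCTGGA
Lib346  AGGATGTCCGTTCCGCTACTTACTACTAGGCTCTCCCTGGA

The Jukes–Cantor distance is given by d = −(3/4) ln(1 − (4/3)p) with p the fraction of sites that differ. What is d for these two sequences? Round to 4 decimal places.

The sequences differ at positions 10 (C/G), 15 (C/G), 18 (C/A).
p = 3/41 = 0.073171.
d = −0.75 · ln(1 − (4/3)·0.073171) = −0.75 · ln(0.902439) = −0.75 · (-0.102654) = 0.0770.

0.0770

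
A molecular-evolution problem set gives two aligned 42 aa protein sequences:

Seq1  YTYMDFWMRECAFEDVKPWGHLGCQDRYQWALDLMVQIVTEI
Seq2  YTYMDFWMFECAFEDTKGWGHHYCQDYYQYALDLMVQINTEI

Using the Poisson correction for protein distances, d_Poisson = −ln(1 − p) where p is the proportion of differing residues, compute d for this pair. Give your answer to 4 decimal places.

Differing sites — 9:R/F; 16:V/T; 18:P/G; 22:L/H; 23:G/Y; 27:R/Y; 30:W/Y; 39:V/N.
p = 8/42 = 0.190476.
d = −ln(1 − 0.190476) = −ln(0.809524) = 0.2113.

0.2113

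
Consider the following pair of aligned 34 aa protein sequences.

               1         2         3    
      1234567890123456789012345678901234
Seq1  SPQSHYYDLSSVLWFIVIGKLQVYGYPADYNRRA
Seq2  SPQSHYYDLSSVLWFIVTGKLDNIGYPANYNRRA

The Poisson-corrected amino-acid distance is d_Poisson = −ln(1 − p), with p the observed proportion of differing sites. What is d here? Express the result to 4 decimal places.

Mismatches occur at site 18 (I→T), site 22 (Q→D), site 23 (V→N), site 24 (Y→I), site 29 (D→N).
p = 5/34 = 0.147059.
d = −ln(1 − 0.147059) = −ln(0.852941) = 0.1591.

0.1591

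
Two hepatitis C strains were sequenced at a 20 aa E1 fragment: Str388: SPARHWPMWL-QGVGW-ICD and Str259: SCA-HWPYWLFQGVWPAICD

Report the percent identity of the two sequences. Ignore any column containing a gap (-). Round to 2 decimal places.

Excluding the 3 gap columns leaves 17 comparable sites.
Mismatches occur at site 2 (P→C), site 8 (M→Y), site 15 (G→W), site 16 (W→P).
13 of the 17 comparable sites match, so the percent identity is 13/17 × 100 = 76.47%.

76.47%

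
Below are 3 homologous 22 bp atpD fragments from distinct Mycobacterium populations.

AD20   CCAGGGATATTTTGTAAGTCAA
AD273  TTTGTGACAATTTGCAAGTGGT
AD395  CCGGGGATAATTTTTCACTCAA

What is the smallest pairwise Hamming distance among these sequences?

5

Pairwise Hamming distances:
  AD20 vs AD273: 10
  AD20 vs AD395: 5
  AD273 vs AD395: 12
The smallest is 5, between AD20 and AD395.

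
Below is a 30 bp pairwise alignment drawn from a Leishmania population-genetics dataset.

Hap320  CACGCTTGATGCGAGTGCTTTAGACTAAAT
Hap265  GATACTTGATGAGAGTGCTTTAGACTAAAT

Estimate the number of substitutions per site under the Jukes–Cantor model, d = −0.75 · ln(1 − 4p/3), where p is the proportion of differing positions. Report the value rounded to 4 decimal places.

0.1468

Differing sites — 1:C/G; 3:C/T; 4:G/A; 12:C/A.
p = 4/30 = 0.133333.
d = −0.75 · ln(1 − (4/3)·0.133333) = −0.75 · ln(0.822223) = −0.75 · (-0.195744) = 0.1468.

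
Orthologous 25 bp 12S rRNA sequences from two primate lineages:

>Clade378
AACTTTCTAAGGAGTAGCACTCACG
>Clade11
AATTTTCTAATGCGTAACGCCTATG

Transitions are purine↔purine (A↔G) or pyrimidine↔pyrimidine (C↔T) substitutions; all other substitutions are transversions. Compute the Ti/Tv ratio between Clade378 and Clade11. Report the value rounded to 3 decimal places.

3.000

Mismatches occur at site 3 (C/T, transition), site 11 (G/T, transversion), site 13 (A/C, transversion), site 17 (G/A, transition), site 19 (A/G, transition), site 21 (T/C, transition), site 22 (C/T, transition), site 24 (C/T, transition).
Of the 8 differences, 6 transitions and 2 transversions, so Ti/Tv = 6/2 = 3.000.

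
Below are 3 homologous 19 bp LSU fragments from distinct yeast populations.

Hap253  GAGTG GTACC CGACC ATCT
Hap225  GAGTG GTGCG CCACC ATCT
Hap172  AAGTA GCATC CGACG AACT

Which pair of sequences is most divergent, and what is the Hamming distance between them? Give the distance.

Pairwise Hamming distances:
  Hap253 vs Hap225: 3
  Hap253 vs Hap172: 6
  Hap225 vs Hap172: 9
The largest is 9, between Hap225 and Hap172.

9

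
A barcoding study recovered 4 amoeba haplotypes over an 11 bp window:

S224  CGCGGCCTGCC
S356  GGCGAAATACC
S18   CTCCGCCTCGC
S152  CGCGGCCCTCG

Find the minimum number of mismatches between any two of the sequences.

3

Pairwise Hamming distances:
  S224 vs S356: 5
  S224 vs S18: 4
  S224 vs S152: 3
  S356 vs S18: 8
  S356 vs S152: 7
  S18 vs S152: 6
The smallest is 3, between S224 and S152.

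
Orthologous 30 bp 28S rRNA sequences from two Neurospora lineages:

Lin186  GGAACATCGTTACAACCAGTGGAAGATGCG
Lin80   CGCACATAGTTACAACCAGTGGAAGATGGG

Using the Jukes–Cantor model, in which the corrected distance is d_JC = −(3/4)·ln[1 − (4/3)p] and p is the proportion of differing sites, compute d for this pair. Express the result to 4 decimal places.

The sequences differ at positions 1 (G/C), 3 (A/C), 8 (C/A), 29 (C/G).
p = 4/30 = 0.133333.
d = −0.75 · ln(1 − (4/3)·0.133333) = −0.75 · ln(0.822223) = −0.75 · (-0.195744) = 0.1468.

0.1468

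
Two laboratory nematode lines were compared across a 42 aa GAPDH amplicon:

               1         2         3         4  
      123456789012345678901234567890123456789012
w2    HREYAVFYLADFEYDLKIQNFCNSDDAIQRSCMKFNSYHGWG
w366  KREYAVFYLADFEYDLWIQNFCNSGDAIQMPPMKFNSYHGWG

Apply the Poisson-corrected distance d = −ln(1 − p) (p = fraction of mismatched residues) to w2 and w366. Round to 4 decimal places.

The sequences differ at positions 1 (H/K), 17 (K/W), 25 (D/G), 30 (R/M), 31 (S/P), 32 (C/P).
p = 6/42 = 0.142857.
d = −ln(1 − 0.142857) = −ln(0.857143) = 0.1542.

0.1542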